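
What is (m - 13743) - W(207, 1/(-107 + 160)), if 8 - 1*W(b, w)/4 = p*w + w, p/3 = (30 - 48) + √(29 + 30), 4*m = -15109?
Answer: -70225/4 + 12*√59/53 ≈ -17555.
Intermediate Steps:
m = -15109/4 (m = (¼)*(-15109) = -15109/4 ≈ -3777.3)
p = -54 + 3*√59 (p = 3*((30 - 48) + √(29 + 30)) = 3*(-18 + √59) = -54 + 3*√59 ≈ -30.957)
W(b, w) = 32 - 4*w - 4*w*(-54 + 3*√59) (W(b, w) = 32 - 4*((-54 + 3*√59)*w + w) = 32 - 4*(w*(-54 + 3*√59) + w) = 32 - 4*(w + w*(-54 + 3*√59)) = 32 + (-4*w - 4*w*(-54 + 3*√59)) = 32 - 4*w - 4*w*(-54 + 3*√59))
(m - 13743) - W(207, 1/(-107 + 160)) = (-15109/4 - 13743) - (32 + 212/(-107 + 160) - 12*√59/(-107 + 160)) = -70081/4 - (32 + 212/53 - 12*√59/53) = -70081/4 - (32 + 212*(1/53) - 12*1/53*√59) = -70081/4 - (32 + 4 - 12*√59/53) = -70081/4 - (36 - 12*√59/53) = -70081/4 + (-36 + 12*√59/53) = -70225/4 + 12*√59/53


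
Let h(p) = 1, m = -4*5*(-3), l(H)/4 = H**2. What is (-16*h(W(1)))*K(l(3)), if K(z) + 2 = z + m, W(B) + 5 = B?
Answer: -1504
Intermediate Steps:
l(H) = 4*H**2
W(B) = -5 + B
m = 60 (m = -20*(-3) = 60)
K(z) = 58 + z (K(z) = -2 + (z + 60) = -2 + (60 + z) = 58 + z)
(-16*h(W(1)))*K(l(3)) = (-16*1)*(58 + 4*3**2) = -16*(58 + 4*9) = -16*(58 + 36) = -16*94 = -1504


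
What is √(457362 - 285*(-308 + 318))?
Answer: 4*√28407 ≈ 674.17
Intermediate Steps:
√(457362 - 285*(-308 + 318)) = √(457362 - 285*10) = √(457362 - 2850) = √454512 = 4*√28407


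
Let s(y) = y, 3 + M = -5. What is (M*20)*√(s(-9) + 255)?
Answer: -160*√246 ≈ -2509.5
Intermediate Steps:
M = -8 (M = -3 - 5 = -8)
(M*20)*√(s(-9) + 255) = (-8*20)*√(-9 + 255) = -160*√246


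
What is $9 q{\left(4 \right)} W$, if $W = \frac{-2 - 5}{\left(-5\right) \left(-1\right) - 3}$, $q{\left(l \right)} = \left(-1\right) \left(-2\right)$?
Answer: $-63$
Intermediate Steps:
$q{\left(l \right)} = 2$
$W = - \frac{7}{2}$ ($W = - \frac{7}{5 - 3} = - \frac{7}{2} \approx -3.5$)
$9 q{\left(4 \right)} W = 9 \cdot 2 \left(- \frac{7}{2}\right) = 18 \left(- \frac{7}{2}\right) = -63$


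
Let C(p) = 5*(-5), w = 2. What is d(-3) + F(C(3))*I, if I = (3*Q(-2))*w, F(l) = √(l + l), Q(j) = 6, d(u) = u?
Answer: -3 + 180*I*√2 ≈ -3.0 + 254.56*I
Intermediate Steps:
C(p) = -25
F(l) = √2*√l (F(l) = √(2*l) = √2*√l)
I = 36 (I = (3*6)*2 = 18*2 = 36)
d(-3) + F(C(3))*I = -3 + (√2*√(-25))*36 = -3 + (√2*(5*I))*36 = -3 + (5*I*√2)*36 = -3 + 180*I*√2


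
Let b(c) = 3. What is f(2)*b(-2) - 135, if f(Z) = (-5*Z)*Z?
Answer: -195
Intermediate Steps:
f(Z) = -5*Z**2
f(2)*b(-2) - 135 = -5*2**2*3 - 135 = -5*4*3 - 135 = -20*3 - 135 = -60 - 135 = -195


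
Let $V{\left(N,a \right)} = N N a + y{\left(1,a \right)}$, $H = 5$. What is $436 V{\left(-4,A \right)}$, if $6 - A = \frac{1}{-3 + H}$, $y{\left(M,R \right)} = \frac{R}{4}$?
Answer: $\frac{77935}{2} \approx 38968.0$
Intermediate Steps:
$y{\left(M,R \right)} = \frac{R}{4}$ ($y{\left(M,R \right)} = R \frac{1}{4} = \frac{R}{4}$)
$A = \frac{11}{2}$ ($A = 6 - \frac{1}{-3 + 5} = 6 - \frac{1}{2} = \frac{11}{2} \approx 5.5$)
$V{\left(N,a \right)} = \frac{a}{4} + a N^{2}$ ($V{\left(N,a \right)} = N N a + \frac{a}{4} = N^{2} a + \frac{a}{4} = a N^{2} + \frac{a}{4} = \frac{a}{4} + a N^{2}$)
$436 V{\left(-4,A \right)} = 436 \frac{11 \left(\frac{1}{4} + \left(-4\right)^{2}\right)}{2} = 436 \frac{11 \left(\frac{1}{4} + 16\right)}{2} = 436 \cdot \frac{11}{2} \cdot \frac{65}{4} = 436 \cdot \frac{715}{8} = \frac{77935}{2}$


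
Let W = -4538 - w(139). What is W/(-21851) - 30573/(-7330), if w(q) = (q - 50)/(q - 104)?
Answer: 981865923/224234962 ≈ 4.3787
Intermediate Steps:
w(q) = (-50 + q)/(-104 + q)
W = -158919/35 (W = -4538 - (-50 + 139)/(-104 + 139) = -4538 - 89/35 = -158919/35 ≈ -4540.5)
W/(-21851) - 30573/(-7330) = -158919/35/(-21851) - 30573/(-7330) = -158919/35*(-1/21851) - 30573*(-1/7330) = 158919/764785 + 30573/7330 = 981865923/224234962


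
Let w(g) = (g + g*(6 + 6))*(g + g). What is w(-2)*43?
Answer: 4472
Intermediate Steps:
w(g) = 26*g² (w(g) = (g + g*12)*(2*g) = (g + 12*g)*(2*g) = (13*g)*(2*g) = 26*g²)
w(-2)*43 = (26*(-2)²)*43 = (26*4)*43 = 104*43 = 4472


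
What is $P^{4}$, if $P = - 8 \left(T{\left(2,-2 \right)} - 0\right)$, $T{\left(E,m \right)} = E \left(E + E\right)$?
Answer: $16777216$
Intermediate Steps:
$T{\left(E,m \right)} = 2 E^{2}$ ($T{\left(E,m \right)} = E 2 E = 2 E^{2}$)
$P = -64$ ($P = - 8 \left(2 \cdot 2^{2} - 0\right) = - 8 \left(2 \cdot 4 + 0\right) = - 8 \left(8 + 0\right) = \left(-8\right) 8 = -64$)
$P^{4} = \left(-64\right)^{4} = 16777216$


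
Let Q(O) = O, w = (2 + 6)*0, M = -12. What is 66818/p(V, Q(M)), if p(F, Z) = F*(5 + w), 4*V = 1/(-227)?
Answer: -60670744/5 ≈ -1.2134e+7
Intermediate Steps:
w = 0 (w = 8*0 = 0)
V = -1/908 (V = (¼)/(-227) = (¼)*(-1/227) = -1/908 ≈ -0.0011013)
p(F, Z) = 5*F (p(F, Z) = F*(5 + 0) = F*5 = 5*F)
66818/p(V, Q(M)) = 66818/((5*(-1/908))) = 66818/(-5/908) = 66818*(-908/5) = -60670744/5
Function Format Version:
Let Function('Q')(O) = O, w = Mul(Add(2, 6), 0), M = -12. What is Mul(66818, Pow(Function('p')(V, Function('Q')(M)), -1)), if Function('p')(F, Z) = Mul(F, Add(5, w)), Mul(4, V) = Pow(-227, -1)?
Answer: Rational(-60670744, 5) ≈ -1.2134e+7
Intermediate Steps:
w = 0 (w = Mul(8, 0) = 0)
V = Rational(-1, 908) (V = Mul(Rational(1, 4), Pow(-227, -1)) = Mul(Rational(1, 4), Rational(-1, 227)) = Rational(-1, 908) ≈ -0.0011013)
Function('p')(F, Z) = Mul(5, F) (Function('p')(F, Z) = Mul(F, Add(5, 0)) = Mul(F, 5) = Mul(5, F))
Mul(66818, Pow(Function('p')(V, Function('Q')(M)), -1)) = Mul(66818, Pow(Mul(5, Rational(-1, 908)), -1)) = Mul(66818, Pow(Rational(-5, 908), -1)) = Mul(66818, Rational(-908, 5)) = Rational(-60670744, 5)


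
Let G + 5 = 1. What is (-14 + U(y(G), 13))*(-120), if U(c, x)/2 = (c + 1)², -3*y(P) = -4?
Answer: 1120/3 ≈ 373.33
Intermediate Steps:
G = -4 (G = -5 + 1 = -4)
y(P) = 4/3 (y(P) = -⅓*(-4) = 4/3)
U(c, x) = 2*(1 + c)² (U(c, x) = 2*(c + 1)² = 2*(1 + c)²)
(-14 + U(y(G), 13))*(-120) = (-14 + 2*(1 + 4/3)²)*(-120) = (-14 + 2*(7/3)²)*(-120) = (-14 + 2*(49/9))*(-120) = (-14 + 98/9)*(-120) = -28/9*(-120) = 1120/3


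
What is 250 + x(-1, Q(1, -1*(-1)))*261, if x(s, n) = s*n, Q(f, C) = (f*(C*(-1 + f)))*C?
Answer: 250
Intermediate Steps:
Q(f, C) = f*C**2*(-1 + f) (Q(f, C) = (C*f*(-1 + f))*C = f*C**2*(-1 + f))
x(s, n) = n*s
250 + x(-1, Q(1, -1*(-1)))*261 = 250 + ((1*(-1*(-1))**2*(-1 + 1))*(-1))*261 = 250 + ((1*1**2*0)*(-1))*261 = 250 + ((1*1*0)*(-1))*261 = 250 + (0*(-1))*261 = 250 + 0*261 = 250 + 0 = 250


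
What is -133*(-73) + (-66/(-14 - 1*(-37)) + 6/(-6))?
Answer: 223218/23 ≈ 9705.1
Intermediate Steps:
-133*(-73) + (-66/(-14 - 1*(-37)) + 6/(-6)) = 9709 + (-66/(-14 + 37) + 6*(-⅙)) = 9709 + (-66/23 - 1) = 9709 - 89/23 = 223218/23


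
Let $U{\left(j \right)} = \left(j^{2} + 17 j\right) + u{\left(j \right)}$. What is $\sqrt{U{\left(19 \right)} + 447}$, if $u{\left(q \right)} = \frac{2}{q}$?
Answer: $\frac{\sqrt{408329}}{19} \approx 33.632$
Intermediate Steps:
$U{\left(j \right)} = j^{2} + \frac{2}{j} + 17 j$ ($U{\left(j \right)} = \left(j^{2} + 17 j\right) + \frac{2}{j} = j^{2} + \frac{2}{j} + 17 j$)
$\sqrt{U{\left(19 \right)} + 447} = \sqrt{\frac{2 + 19^{2} \left(17 + 19\right)}{19} + 447} = \sqrt{\frac{2 + 361 \cdot 36}{19} + 447} = \sqrt{\frac{2 + 12996}{19} + 447} = \sqrt{\frac{1}{19} \cdot 12998 + 447} = \sqrt{\frac{12998}{19} + 447} = \sqrt{\frac{21491}{19}} = \frac{\sqrt{408329}}{19}$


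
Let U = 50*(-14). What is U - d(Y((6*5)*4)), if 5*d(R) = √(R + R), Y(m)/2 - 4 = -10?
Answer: -700 - 2*I*√6/5 ≈ -700.0 - 0.9798*I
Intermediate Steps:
Y(m) = -12 (Y(m) = 8 + 2*(-10) = 8 - 20 = -12)
U = -700
d(R) = √2*√R/5 (d(R) = √(R + R)/5 = √(2*R)/5 = (√2*√R)/5 = √2*√R/5)
U - d(Y((6*5)*4)) = -700 - √2*√(-12)/5 = -700 - √2*2*I*√3/5 = -700 - 2*I*√6/5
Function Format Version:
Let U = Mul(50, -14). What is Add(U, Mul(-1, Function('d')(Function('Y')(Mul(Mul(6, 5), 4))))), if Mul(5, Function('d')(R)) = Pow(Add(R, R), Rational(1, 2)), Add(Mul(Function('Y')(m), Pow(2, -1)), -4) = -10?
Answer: Add(-700, Mul(Rational(-2, 5), I, Pow(6, Rational(1, 2)))) ≈ Add(-700.00, Mul(-0.97980, I))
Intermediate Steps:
Function('Y')(m) = -12 (Function('Y')(m) = Add(8, Mul(2, -10)) = Add(8, -20) = -12)
U = -700
Function('d')(R) = Mul(Rational(1, 5), Pow(2, Rational(1, 2)), Pow(R, Rational(1, 2))) (Function('d')(R) = Mul(Rational(1, 5), Pow(Add(R, R), Rational(1, 2))) = Mul(Rational(1, 5), Pow(Mul(2, R), Rational(1, 2))) = Mul(Rational(1, 5), Mul(Pow(2, Rational(1, 2)), Pow(R, Rational(1, 2)))) = Mul(Rational(1, 5), Pow(2, Rational(1, 2)), Pow(R, Rational(1, 2))))
Add(U, Mul(-1, Function('d')(Function('Y')(Mul(Mul(6, 5), 4))))) = Add(-700, Mul(-1, Mul(Rational(1, 5), Pow(2, Rational(1, 2)), Pow(-12, Rational(1, 2))))) = Add(-700, Mul(-1, Mul(Rational(1, 5), Pow(2, Rational(1, 2)), Mul(2, I, Pow(3, Rational(1, 2)))))) = Add(-700, Mul(-1, Mul(Rational(2, 5), I, Pow(6, Rational(1, 2))))) = Add(-700, Mul(Rational(-2, 5), I, Pow(6, Rational(1, 2))))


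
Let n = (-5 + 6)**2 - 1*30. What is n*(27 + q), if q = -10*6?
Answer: 957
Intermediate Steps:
q = -60
n = -29 (n = 1**2 - 30 = 1 - 30 = -29)
n*(27 + q) = -29*(27 - 60) = -29*(-33) = 957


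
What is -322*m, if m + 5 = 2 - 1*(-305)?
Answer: -97244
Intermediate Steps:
m = 302 (m = -5 + (2 - 1*(-305)) = -5 + (2 + 305) = -5 + 307 = 302)
-322*m = -322*302 = -97244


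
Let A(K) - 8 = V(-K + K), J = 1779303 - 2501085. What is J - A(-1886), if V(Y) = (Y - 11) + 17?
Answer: -721796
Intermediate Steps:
J = -721782
V(Y) = 6 + Y (V(Y) = (-11 + Y) + 17 = 6 + Y)
A(K) = 14 (A(K) = 8 + (6 + (-K + K)) = 8 + (6 + 0) = 8 + 6 = 14)
J - A(-1886) = -721782 - 1*14 = -721782 - 14 = -721796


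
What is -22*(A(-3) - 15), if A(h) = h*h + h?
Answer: 198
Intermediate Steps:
A(h) = h + h² (A(h) = h² + h = h + h²)
-22*(A(-3) - 15) = -22*(-3*(1 - 3) - 15) = -22*(-3*(-2) - 15) = -22*(6 - 15) = -22*(-9) = 198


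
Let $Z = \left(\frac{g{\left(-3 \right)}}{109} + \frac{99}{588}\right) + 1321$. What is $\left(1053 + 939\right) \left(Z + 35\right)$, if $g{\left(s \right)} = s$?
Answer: $\frac{14428351314}{5341} \approx 2.7014 \cdot 10^{6}$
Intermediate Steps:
$Z = \frac{28224853}{21364}$ ($Z = \left(- \frac{3}{109} + \frac{99}{588}\right) + 1321 = \left(\left(-3\right) \frac{1}{109} + 99 \cdot \frac{1}{588}\right) + 1321 = \left(- \frac{3}{109} + \frac{33}{196}\right) + 1321 = \frac{3009}{21364} + 1321 = \frac{28224853}{21364} \approx 1321.1$)
$\left(1053 + 939\right) \left(Z + 35\right) = \left(1053 + 939\right) \left(\frac{28224853}{21364} + 35\right) = 1992 \cdot \frac{28972593}{21364} = \frac{14428351314}{5341}$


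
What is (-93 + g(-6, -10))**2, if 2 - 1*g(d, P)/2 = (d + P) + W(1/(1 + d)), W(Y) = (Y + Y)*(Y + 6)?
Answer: 1713481/625 ≈ 2741.6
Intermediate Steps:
W(Y) = 2*Y*(6 + Y) (W(Y) = (2*Y)*(6 + Y) = 2*Y*(6 + Y))
g(d, P) = 4 - 2*P - 2*d - 4*(6 + 1/(1 + d))/(1 + d) (g(d, P) = 4 - 2*((d + P) + 2*(6 + 1/(1 + d))/(1 + d)) = 4 - 2*((P + d) + 2*(6 + 1/(1 + d))/(1 + d)) = 4 - 2*(P + d + 2*(6 + 1/(1 + d))/(1 + d)) = 4 + (-2*P - 2*d - 4*(6 + 1/(1 + d))/(1 + d)) = 4 - 2*P - 2*d - 4*(6 + 1/(1 + d))/(1 + d))
(-93 + g(-6, -10))**2 = (-93 + 2*(-14 - 12*(-6) + (1 - 6)**2*(2 - 1*(-10) - 1*(-6)))/(1 - 6)**2)**2 = (-93 + 2*(-14 + 72 + (-5)**2*(2 + 10 + 6))/(-5)**2)**2 = (-93 + 2*(1/25)*(-14 + 72 + 25*18))**2 = (-93 + 2*(1/25)*(-14 + 72 + 450))**2 = (-93 + 2*(1/25)*508)**2 = (-93 + 1016/25)**2 = (-1309/25)**2 = 1713481/625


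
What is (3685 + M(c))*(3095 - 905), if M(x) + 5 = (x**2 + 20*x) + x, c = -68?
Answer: 15058440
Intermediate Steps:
M(x) = -5 + x**2 + 21*x (M(x) = -5 + ((x**2 + 20*x) + x) = -5 + (x**2 + 21*x) = -5 + x**2 + 21*x)
(3685 + M(c))*(3095 - 905) = (3685 + (-5 + (-68)**2 + 21*(-68)))*(3095 - 905) = (3685 + (-5 + 4624 - 1428))*2190 = (3685 + 3191)*2190 = 6876*2190 = 15058440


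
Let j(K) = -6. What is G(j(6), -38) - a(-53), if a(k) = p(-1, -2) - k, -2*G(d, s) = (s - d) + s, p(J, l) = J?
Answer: -17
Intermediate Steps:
G(d, s) = d/2 - s (G(d, s) = -((s - d) + s)/2 = -(-d + 2*s)/2 = d/2 - s)
a(k) = -1 - k
G(j(6), -38) - a(-53) = ((½)*(-6) - 1*(-38)) - (-1 - 1*(-53)) = (-3 + 38) - (-1 + 53) = 35 - 1*52 = 35 - 52 = -17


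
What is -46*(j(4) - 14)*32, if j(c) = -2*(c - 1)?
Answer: 29440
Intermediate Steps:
j(c) = 2 - 2*c (j(c) = -2*(-1 + c) = 2 - 2*c)
-46*(j(4) - 14)*32 = -46*((2 - 2*4) - 14)*32 = -46*((2 - 8) - 14)*32 = -46*(-6 - 14)*32 = -46*(-20)*32 = 920*32 = 29440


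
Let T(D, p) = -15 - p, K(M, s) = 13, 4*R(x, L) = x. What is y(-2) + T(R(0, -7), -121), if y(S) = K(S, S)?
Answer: 119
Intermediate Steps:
R(x, L) = x/4
y(S) = 13
y(-2) + T(R(0, -7), -121) = 13 + (-15 - 1*(-121)) = 13 + (-15 + 121) = 13 + 106 = 119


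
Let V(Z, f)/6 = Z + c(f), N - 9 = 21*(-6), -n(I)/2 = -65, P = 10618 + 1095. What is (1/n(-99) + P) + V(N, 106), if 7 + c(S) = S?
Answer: 1508651/130 ≈ 11605.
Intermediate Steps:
c(S) = -7 + S
P = 11713
n(I) = 130 (n(I) = -2*(-65) = 130)
N = -117 (N = 9 + 21*(-6) = 9 - 126 = -117)
V(Z, f) = -42 + 6*Z + 6*f (V(Z, f) = 6*(Z + (-7 + f)) = 6*(-7 + Z + f) = -42 + 6*Z + 6*f)
(1/n(-99) + P) + V(N, 106) = (1/130 + 11713) + (-42 + 6*(-117) + 6*106) = (1/130 + 11713) + (-42 - 702 + 636) = 1522691/130 - 108 = 1508651/130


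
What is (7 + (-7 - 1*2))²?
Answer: 4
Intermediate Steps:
(7 + (-7 - 1*2))² = (7 + (-7 - 2))² = (7 - 9)² = (-2)² = 4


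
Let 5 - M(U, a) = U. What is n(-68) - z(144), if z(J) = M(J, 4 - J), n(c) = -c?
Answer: 207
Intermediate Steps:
M(U, a) = 5 - U
z(J) = 5 - J
n(-68) - z(144) = -1*(-68) - (5 - 1*144) = 68 - (5 - 144) = 68 - 1*(-139) = 68 + 139 = 207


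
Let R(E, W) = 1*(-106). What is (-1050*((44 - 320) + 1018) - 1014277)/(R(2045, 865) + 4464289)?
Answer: -1793377/4464183 ≈ -0.40173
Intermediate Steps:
R(E, W) = -106
(-1050*((44 - 320) + 1018) - 1014277)/(R(2045, 865) + 4464289) = (-1050*((44 - 320) + 1018) - 1014277)/(-106 + 4464289) = (-1050*(-276 + 1018) - 1014277)/4464183 = (-1050*742 - 1014277)*(1/4464183) = (-779100 - 1014277)*(1/4464183) = -1793377*1/4464183 = -1793377/4464183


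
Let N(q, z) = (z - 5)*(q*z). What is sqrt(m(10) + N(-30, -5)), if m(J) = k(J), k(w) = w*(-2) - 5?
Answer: 5*I*sqrt(61) ≈ 39.051*I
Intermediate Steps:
k(w) = -5 - 2*w (k(w) = -2*w - 5 = -5 - 2*w)
N(q, z) = q*z*(-5 + z) (N(q, z) = (-5 + z)*(q*z) = q*z*(-5 + z))
m(J) = -5 - 2*J
sqrt(m(10) + N(-30, -5)) = sqrt((-5 - 2*10) - 30*(-5)*(-5 - 5)) = sqrt((-5 - 20) - 30*(-5)*(-10)) = sqrt(-25 - 1500) = sqrt(-1525) = 5*I*sqrt(61)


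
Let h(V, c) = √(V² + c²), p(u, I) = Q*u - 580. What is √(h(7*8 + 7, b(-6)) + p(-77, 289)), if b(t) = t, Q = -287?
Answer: √(21519 + 3*√445) ≈ 146.91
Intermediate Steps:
p(u, I) = -580 - 287*u (p(u, I) = -287*u - 580 = -580 - 287*u)
√(h(7*8 + 7, b(-6)) + p(-77, 289)) = √(√((7*8 + 7)² + (-6)²) + (-580 - 287*(-77))) = √(√((56 + 7)² + 36) + (-580 + 22099)) = √(√(63² + 36) + 21519) = √(√(3969 + 36) + 21519) = √(√4005 + 21519) = √(3*√445 + 21519) = √(21519 + 3*√445)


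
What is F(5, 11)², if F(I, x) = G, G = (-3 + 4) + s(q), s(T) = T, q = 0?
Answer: 1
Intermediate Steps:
G = 1 (G = (-3 + 4) + 0 = 1 + 0 = 1)
F(I, x) = 1
F(5, 11)² = 1² = 1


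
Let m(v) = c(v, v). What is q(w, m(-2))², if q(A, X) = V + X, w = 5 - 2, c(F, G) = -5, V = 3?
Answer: 4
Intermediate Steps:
m(v) = -5
w = 3
q(A, X) = 3 + X
q(w, m(-2))² = (3 - 5)² = (-2)² = 4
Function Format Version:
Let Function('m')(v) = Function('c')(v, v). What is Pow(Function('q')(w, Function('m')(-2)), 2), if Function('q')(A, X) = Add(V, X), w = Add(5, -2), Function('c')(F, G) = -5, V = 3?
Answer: 4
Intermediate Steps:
Function('m')(v) = -5
w = 3
Function('q')(A, X) = Add(3, X)
Pow(Function('q')(w, Function('m')(-2)), 2) = Pow(Add(3, -5), 2) = Pow(-2, 2) = 4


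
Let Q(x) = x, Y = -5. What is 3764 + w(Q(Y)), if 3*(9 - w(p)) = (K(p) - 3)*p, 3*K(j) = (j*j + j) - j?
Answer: 34037/9 ≈ 3781.9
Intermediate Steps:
K(j) = j**2/3 (K(j) = ((j*j + j) - j)/3 = ((j**2 + j) - j)/3 = ((j + j**2) - j)/3 = j**2/3)
w(p) = 9 - p*(-3 + p**2/3)/3 (w(p) = 9 - (p**2/3 - 3)*p/3 = 9 - (-3 + p**2/3)*p/3 = 9 - p*(-3 + p**2/3)/3)
3764 + w(Q(Y)) = 3764 + (9 - 5 - 1/9*(-5)**3) = 3764 + (9 - 5 - 1/9*(-125)) = 3764 + (9 - 5 + 125/9) = 3764 + 161/9 = 34037/9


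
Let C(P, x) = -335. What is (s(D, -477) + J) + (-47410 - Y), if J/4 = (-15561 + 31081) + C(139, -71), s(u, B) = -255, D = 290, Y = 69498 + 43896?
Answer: -100319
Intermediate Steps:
Y = 113394
J = 60740 (J = 4*((-15561 + 31081) - 335) = 4*(15520 - 335) = 4*15185 = 60740)
(s(D, -477) + J) + (-47410 - Y) = (-255 + 60740) + (-47410 - 1*113394) = 60485 + (-47410 - 113394) = 60485 - 160804 = -100319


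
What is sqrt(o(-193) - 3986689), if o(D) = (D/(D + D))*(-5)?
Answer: I*sqrt(15946766)/2 ≈ 1996.7*I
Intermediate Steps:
o(D) = -5/2 (o(D) = (D/((2*D)))*(-5) = ((1/(2*D))*D)*(-5) = (1/2)*(-5) = -5/2)
sqrt(o(-193) - 3986689) = sqrt(-5/2 - 3986689) = sqrt(-7973383/2) = I*sqrt(15946766)/2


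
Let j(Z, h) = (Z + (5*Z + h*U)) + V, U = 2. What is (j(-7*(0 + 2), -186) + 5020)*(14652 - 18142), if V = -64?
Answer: -15705000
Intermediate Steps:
j(Z, h) = -64 + 2*h + 6*Z (j(Z, h) = (Z + (5*Z + h*2)) - 64 = (Z + (5*Z + 2*h)) - 64 = (Z + (2*h + 5*Z)) - 64 = (2*h + 6*Z) - 64 = -64 + 2*h + 6*Z)
(j(-7*(0 + 2), -186) + 5020)*(14652 - 18142) = ((-64 + 2*(-186) + 6*(-7*(0 + 2))) + 5020)*(14652 - 18142) = ((-64 - 372 + 6*(-7*2)) + 5020)*(-3490) = ((-64 - 372 + 6*(-14)) + 5020)*(-3490) = ((-64 - 372 - 84) + 5020)*(-3490) = (-520 + 5020)*(-3490) = 4500*(-3490) = -15705000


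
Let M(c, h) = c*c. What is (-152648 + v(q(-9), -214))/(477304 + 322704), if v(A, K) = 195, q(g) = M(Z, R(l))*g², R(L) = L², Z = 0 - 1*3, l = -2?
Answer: -152453/800008 ≈ -0.19056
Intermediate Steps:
Z = -3 (Z = 0 - 3 = -3)
M(c, h) = c²
q(g) = 9*g² (q(g) = (-3)²*g² = 9*g²)
(-152648 + v(q(-9), -214))/(477304 + 322704) = (-152648 + 195)/(477304 + 322704) = -152453/800008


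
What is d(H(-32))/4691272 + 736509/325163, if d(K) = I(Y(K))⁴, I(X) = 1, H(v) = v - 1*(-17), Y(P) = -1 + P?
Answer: 3455164374611/1525428077336 ≈ 2.2650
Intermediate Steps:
H(v) = 17 + v (H(v) = v + 17 = 17 + v)
d(K) = 1 (d(K) = 1⁴ = 1)
d(H(-32))/4691272 + 736509/325163 = 1/4691272 + 736509/325163 = 3455164374611/1525428077336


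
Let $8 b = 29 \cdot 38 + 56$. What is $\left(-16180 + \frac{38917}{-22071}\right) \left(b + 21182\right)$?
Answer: $- \frac{30467198587979}{88284} \approx -3.451 \cdot 10^{8}$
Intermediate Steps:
$b = \frac{579}{4}$ ($b = \frac{29 \cdot 38 + 56}{8} = \frac{1102 + 56}{8} = \frac{1}{8} \cdot 1158 = \frac{579}{4} \approx 144.75$)
$\left(-16180 + \frac{38917}{-22071}\right) \left(b + 21182\right) = \left(-16180 + \frac{38917}{-22071}\right) \left(\frac{579}{4} + 21182\right) = \left(-16180 + 38917 \left(- \frac{1}{22071}\right)\right) \frac{85307}{4} = \left(-16180 - \frac{38917}{22071}\right) \frac{85307}{4} = \left(- \frac{357147697}{22071}\right) \frac{85307}{4} = - \frac{30467198587979}{88284}$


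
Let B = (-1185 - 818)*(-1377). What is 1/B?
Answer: 1/2758131 ≈ 3.6256e-7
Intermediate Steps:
B = 2758131 (B = -2003*(-1377) = 2758131)
1/B = 1/2758131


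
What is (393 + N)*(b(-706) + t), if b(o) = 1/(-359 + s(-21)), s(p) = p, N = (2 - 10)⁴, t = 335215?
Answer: 571816446811/380 ≈ 1.5048e+9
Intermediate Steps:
N = 4096 (N = (-8)⁴ = 4096)
b(o) = -1/380 (b(o) = 1/(-359 - 21) = 1/(-380) = -1/380)
(393 + N)*(b(-706) + t) = (393 + 4096)*(-1/380 + 335215) = 4489*(127381699/380) = 571816446811/380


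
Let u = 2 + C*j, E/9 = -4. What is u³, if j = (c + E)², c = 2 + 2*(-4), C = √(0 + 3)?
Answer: 56010536 + 16467116400*√3 ≈ 2.8578e+10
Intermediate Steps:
C = √3 ≈ 1.7320
c = -6 (c = 2 - 8 = -6)
E = -36 (E = 9*(-4) = -36)
j = 1764 (j = (-6 - 36)² = (-42)² = 1764)
u = 2 + 1764*√3 (u = 2 + √3*1764 = 2 + 1764*√3 ≈ 3057.3)
u³ = (2 + 1764*√3)³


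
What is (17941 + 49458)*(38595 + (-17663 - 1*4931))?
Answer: 1078451399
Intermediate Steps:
(17941 + 49458)*(38595 + (-17663 - 1*4931)) = 67399*(38595 + (-17663 - 4931)) = 67399*(38595 - 22594) = 67399*16001 = 1078451399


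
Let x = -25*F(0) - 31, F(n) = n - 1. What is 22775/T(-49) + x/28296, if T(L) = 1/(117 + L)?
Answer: 7303669199/4716 ≈ 1.5487e+6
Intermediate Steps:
F(n) = -1 + n
x = -6 (x = -25*(-1 + 0) - 31 = -25*(-1) - 31 = 25 - 31 = -6)
22775/T(-49) + x/28296 = 22775/(1/(117 - 49)) - 6/28296 = 22775/(1/68) - 6*1/28296 = 22775/(1/68) - 1/4716 = 22775*68 - 1/4716 = 1548700 - 1/4716 = 7303669199/4716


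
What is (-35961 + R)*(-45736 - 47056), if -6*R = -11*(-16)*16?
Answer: 10141330472/3 ≈ 3.3804e+9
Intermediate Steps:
R = -1408/3 (R = -(-11*(-16))*16/6 = -88*16/3 = -⅙*2816 = -1408/3 ≈ -469.33)
(-35961 + R)*(-45736 - 47056) = (-35961 - 1408/3)*(-45736 - 47056) = -109291/3*(-92792) = 10141330472/3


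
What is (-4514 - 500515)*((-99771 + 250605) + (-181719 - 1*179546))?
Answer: 106273757499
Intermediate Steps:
(-4514 - 500515)*((-99771 + 250605) + (-181719 - 1*179546)) = -505029*(150834 + (-181719 - 179546)) = -505029*(150834 - 361265) = -505029*(-210431) = 106273757499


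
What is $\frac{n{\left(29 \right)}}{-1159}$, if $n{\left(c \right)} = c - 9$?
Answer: $- \frac{20}{1159} \approx -0.017256$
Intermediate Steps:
$n{\left(c \right)} = -9 + c$
$\frac{n{\left(29 \right)}}{-1159} = \frac{-9 + 29}{-1159} = 20 \left(- \frac{1}{1159}\right) = - \frac{20}{1159}$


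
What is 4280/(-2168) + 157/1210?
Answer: -604803/327910 ≈ -1.8444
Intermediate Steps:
4280/(-2168) + 157/1210 = 4280*(-1/2168) + 157*(1/1210) = -535/271 + 157/1210 = -604803/327910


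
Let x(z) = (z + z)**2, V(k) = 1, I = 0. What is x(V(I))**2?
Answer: 16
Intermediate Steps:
x(z) = 4*z**2 (x(z) = (2*z)**2 = 4*z**2)
x(V(I))**2 = (4*1**2)**2 = (4*1)**2 = 4**2 = 16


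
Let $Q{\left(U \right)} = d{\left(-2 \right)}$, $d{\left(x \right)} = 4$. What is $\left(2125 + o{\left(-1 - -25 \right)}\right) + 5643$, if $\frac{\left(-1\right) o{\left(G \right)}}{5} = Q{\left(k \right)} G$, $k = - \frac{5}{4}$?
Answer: $7288$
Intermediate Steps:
$k = - \frac{5}{4}$ ($k = \left(-5\right) \frac{1}{4} = - \frac{5}{4} \approx -1.25$)
$Q{\left(U \right)} = 4$
$o{\left(G \right)} = - 20 G$ ($o{\left(G \right)} = - 5 \cdot 4 G = - 20 G$)
$\left(2125 + o{\left(-1 - -25 \right)}\right) + 5643 = \left(2125 - 20 \left(-1 - -25\right)\right) + 5643 = \left(2125 - 20 \left(-1 + 25\right)\right) + 5643 = \left(2125 - 480\right) + 5643 = 1645 + 5643 = 7288$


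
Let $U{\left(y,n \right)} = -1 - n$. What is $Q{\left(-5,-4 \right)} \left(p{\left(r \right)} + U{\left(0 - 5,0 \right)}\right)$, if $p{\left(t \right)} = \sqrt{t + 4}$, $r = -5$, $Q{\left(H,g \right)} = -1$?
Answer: $1 - i \approx 1.0 - 1.0 i$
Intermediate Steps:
$p{\left(t \right)} = \sqrt{4 + t}$
$Q{\left(-5,-4 \right)} \left(p{\left(r \right)} + U{\left(0 - 5,0 \right)}\right) = - (\sqrt{4 - 5} - 1) = - (\sqrt{-1} + \left(-1 + 0\right)) = - (i - 1) = - (-1 + i) = 1 - i$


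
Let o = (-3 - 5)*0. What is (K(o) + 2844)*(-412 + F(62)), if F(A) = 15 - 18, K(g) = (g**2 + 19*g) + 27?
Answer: -1191465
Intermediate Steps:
o = 0 (o = -8*0 = 0)
K(g) = 27 + g**2 + 19*g
F(A) = -3
(K(o) + 2844)*(-412 + F(62)) = ((27 + 0**2 + 19*0) + 2844)*(-412 - 3) = ((27 + 0 + 0) + 2844)*(-415) = (27 + 2844)*(-415) = 2871*(-415) = -1191465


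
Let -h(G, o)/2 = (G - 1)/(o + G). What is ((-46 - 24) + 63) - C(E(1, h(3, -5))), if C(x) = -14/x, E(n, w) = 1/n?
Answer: 7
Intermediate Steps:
h(G, o) = -2*(-1 + G)/(G + o) (h(G, o) = -2*(G - 1)/(o + G) = -2*(-1 + G)/(G + o))
((-46 - 24) + 63) - C(E(1, h(3, -5))) = ((-46 - 24) + 63) - (-14)/(1/1) = (-70 + 63) - (-14)/1 = -7 - (-14) = -7 - 1*(-14) = -7 + 14 = 7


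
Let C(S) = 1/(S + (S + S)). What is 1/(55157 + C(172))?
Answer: 516/28461013 ≈ 1.8130e-5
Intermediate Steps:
C(S) = 1/(3*S) (C(S) = 1/(S + 2*S) = 1/(3*S))
1/(55157 + C(172)) = 1/(55157 + (⅓)/172) = 1/(55157 + (⅓)*(1/172)) = 1/(55157 + 1/516) = 1/(28461013/516) = 516/28461013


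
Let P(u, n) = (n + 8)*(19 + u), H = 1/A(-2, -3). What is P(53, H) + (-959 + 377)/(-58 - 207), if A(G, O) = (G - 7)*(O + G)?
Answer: 153646/265 ≈ 579.80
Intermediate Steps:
A(G, O) = (-7 + G)*(G + O)
H = 1/45 (H = 1/((-2)² - 7*(-2) - 7*(-3) - 2*(-3)) = 1/(4 + 14 + 21 + 6) = 1/45 ≈ 0.022222)
P(u, n) = (8 + n)*(19 + u)
P(53, H) + (-959 + 377)/(-58 - 207) = (152 + 8*53 + 19*(1/45) + (1/45)*53) + (-959 + 377)/(-58 - 207) = (152 + 424 + 19/45 + 53/45) - 582/(-265) = 2888/5 - 582*(-1/265) = 2888/5 + 582/265 = 153646/265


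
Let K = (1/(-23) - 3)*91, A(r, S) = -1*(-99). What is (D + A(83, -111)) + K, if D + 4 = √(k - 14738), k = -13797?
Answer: -4185/23 + I*√28535 ≈ -181.96 + 168.92*I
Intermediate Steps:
A(r, S) = 99
D = -4 + I*√28535 (D = -4 + √(-13797 - 14738) = -4 + √(-28535) = -4 + I*√28535 ≈ -4.0 + 168.92*I)
K = -6370/23 (K = (-1/23 - 3)*91 = -70/23*91 = -6370/23 ≈ -276.96)
(D + A(83, -111)) + K = ((-4 + I*√28535) + 99) - 6370/23 = (95 + I*√28535) - 6370/23 = -4185/23 + I*√28535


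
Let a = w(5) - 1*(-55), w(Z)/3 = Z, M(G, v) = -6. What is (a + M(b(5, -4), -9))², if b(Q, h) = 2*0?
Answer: 4096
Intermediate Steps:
b(Q, h) = 0
w(Z) = 3*Z
a = 70 (a = 3*5 - 1*(-55) = 15 + 55 = 70)
(a + M(b(5, -4), -9))² = (70 - 6)² = 64² = 4096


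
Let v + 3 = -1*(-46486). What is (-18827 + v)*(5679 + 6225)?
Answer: 329217024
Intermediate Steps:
v = 46483 (v = -3 - 1*(-46486) = -3 + 46486 = 46483)
(-18827 + v)*(5679 + 6225) = (-18827 + 46483)*(5679 + 6225) = 27656*11904 = 329217024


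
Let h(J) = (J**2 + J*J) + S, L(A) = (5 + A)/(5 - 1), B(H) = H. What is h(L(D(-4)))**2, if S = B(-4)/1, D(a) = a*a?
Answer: 167281/64 ≈ 2613.8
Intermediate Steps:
D(a) = a**2
L(A) = 5/4 + A/4 (L(A) = (5 + A)/4 = (5 + A)*(1/4) = 5/4 + A/4)
S = -4 (S = -4/1 = -4*1 = -4)
h(J) = -4 + 2*J**2 (h(J) = (J**2 + J*J) - 4 = (J**2 + J**2) - 4 = 2*J**2 - 4 = -4 + 2*J**2)
h(L(D(-4)))**2 = (-4 + 2*(5/4 + (1/4)*(-4)**2)**2)**2 = (-4 + 2*(5/4 + (1/4)*16)**2)**2 = (-4 + 2*(5/4 + 4)**2)**2 = (-4 + 2*(21/4)**2)**2 = (-4 + 2*(441/16))**2 = (-4 + 441/8)**2 = (409/8)**2 = 167281/64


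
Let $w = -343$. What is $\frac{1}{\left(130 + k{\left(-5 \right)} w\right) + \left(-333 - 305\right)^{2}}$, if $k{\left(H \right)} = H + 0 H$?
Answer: $\frac{1}{408889} \approx 2.4457 \cdot 10^{-6}$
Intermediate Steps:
$k{\left(H \right)} = H$ ($k{\left(H \right)} = H + 0 = H$)
$\frac{1}{\left(130 + k{\left(-5 \right)} w\right) + \left(-333 - 305\right)^{2}} = \frac{1}{\left(130 - -1715\right) + \left(-333 - 305\right)^{2}} = \frac{1}{\left(130 + 1715\right) + \left(-638\right)^{2}} = \frac{1}{1845 + 407044} = \frac{1}{408889}$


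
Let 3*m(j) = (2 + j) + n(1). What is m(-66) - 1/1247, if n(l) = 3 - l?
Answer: -77317/3741 ≈ -20.667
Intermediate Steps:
m(j) = 4/3 + j/3 (m(j) = ((2 + j) + (3 - 1*1))/3 = ((2 + j) + (3 - 1))/3 = ((2 + j) + 2)/3 = (4 + j)/3 = 4/3 + j/3)
m(-66) - 1/1247 = (4/3 + (⅓)*(-66)) - 1/1247 = (4/3 - 22) - 1*1/1247 = -62/3 - 1/1247 = -77317/3741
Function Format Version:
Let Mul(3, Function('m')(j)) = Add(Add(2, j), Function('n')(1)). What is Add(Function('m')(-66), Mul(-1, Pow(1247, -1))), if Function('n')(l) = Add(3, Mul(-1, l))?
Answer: Rational(-77317, 3741) ≈ -20.667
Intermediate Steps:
Function('m')(j) = Add(Rational(4, 3), Mul(Rational(1, 3), j)) (Function('m')(j) = Mul(Rational(1, 3), Add(Add(2, j), Add(3, Mul(-1, 1)))) = Mul(Rational(1, 3), Add(Add(2, j), Add(3, -1))) = Mul(Rational(1, 3), Add(Add(2, j), 2)) = Mul(Rational(1, 3), Add(4, j)) = Add(Rational(4, 3), Mul(Rational(1, 3), j)))
Add(Function('m')(-66), Mul(-1, Pow(1247, -1))) = Add(Add(Rational(4, 3), Mul(Rational(1, 3), -66)), Mul(-1, Pow(1247, -1))) = Add(Add(Rational(4, 3), -22), Mul(-1, Rational(1, 1247))) = Add(Rational(-62, 3), Rational(-1, 1247)) = Rational(-77317, 3741)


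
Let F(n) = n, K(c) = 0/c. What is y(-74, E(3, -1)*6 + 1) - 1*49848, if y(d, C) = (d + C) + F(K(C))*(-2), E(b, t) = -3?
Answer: -49939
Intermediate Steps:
K(c) = 0
y(d, C) = C + d (y(d, C) = (d + C) + 0*(-2) = (C + d) + 0 = C + d)
y(-74, E(3, -1)*6 + 1) - 1*49848 = ((-3*6 + 1) - 74) - 1*49848 = ((-18 + 1) - 74) - 49848 = (-17 - 74) - 49848 = -91 - 49848 = -49939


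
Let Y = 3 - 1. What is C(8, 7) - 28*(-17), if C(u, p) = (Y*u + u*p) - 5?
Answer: 543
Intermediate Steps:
Y = 2
C(u, p) = -5 + 2*u + p*u (C(u, p) = (2*u + u*p) - 5 = (2*u + p*u) - 5 = -5 + 2*u + p*u)
C(8, 7) - 28*(-17) = (-5 + 2*8 + 7*8) - 28*(-17) = (-5 + 16 + 56) + 476 = 67 + 476 = 543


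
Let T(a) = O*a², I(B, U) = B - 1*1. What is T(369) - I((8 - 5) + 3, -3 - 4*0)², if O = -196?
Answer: -26687581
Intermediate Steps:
I(B, U) = -1 + B (I(B, U) = B - 1 = -1 + B)
T(a) = -196*a²
T(369) - I((8 - 5) + 3, -3 - 4*0)² = -196*369² - (-1 + ((8 - 5) + 3))² = -196*136161 - (-1 + (3 + 3))² = -26687556 - (-1 + 6)² = -26687556 - 1*5² = -26687556 - 1*25 = -26687556 - 25 = -26687581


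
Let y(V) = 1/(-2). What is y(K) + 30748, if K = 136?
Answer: 61495/2 ≈ 30748.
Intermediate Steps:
y(V) = -½
y(K) + 30748 = -½ + 30748 = 61495/2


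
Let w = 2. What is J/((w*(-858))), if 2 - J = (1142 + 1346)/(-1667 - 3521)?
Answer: -268/185471 ≈ -0.0014450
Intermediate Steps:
J = 3216/1297 (J = 2 - (1142 + 1346)/(-1667 - 3521) = 2 - 2488/(-5188) = 2 - 2488*(-1)/5188 = 2 - 1*(-622/1297) = 2 + 622/1297 = 3216/1297 ≈ 2.4796)
J/((w*(-858))) = 3216/(1297*((2*(-858)))) = (3216/1297)/(-1716) = (3216/1297)*(-1/1716) = -268/185471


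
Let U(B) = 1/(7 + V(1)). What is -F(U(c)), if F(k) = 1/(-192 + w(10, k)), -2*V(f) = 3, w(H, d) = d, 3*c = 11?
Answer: 11/2110 ≈ 0.0052133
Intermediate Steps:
c = 11/3 (c = (1/3)*11 = 11/3 ≈ 3.6667)
V(f) = -3/2 (V(f) = -1/2*3 = -3/2)
U(B) = 2/11 (U(B) = 1/(7 - 3/2) = 1/(11/2) = 2/11)
F(k) = 1/(-192 + k)
-F(U(c)) = -1/(-192 + 2/11) = -1/(-2110/11) = -1*(-11/2110) = 11/2110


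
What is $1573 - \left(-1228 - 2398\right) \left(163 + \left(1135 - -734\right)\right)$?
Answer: $7369605$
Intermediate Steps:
$1573 - \left(-1228 - 2398\right) \left(163 + \left(1135 - -734\right)\right) = 1573 - - 3626 \left(163 + \left(1135 + 734\right)\right) = 1573 - - 3626 \left(163 + 1869\right) = 1573 - \left(-3626\right) 2032 = 1573 - -7368032 = 1573 + 7368032 = 7369605$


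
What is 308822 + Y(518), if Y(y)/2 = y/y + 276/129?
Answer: 13279616/43 ≈ 3.0883e+5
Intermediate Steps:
Y(y) = 270/43 (Y(y) = 2*(y/y + 276/129) = 2*(1 + 276*(1/129)) = 2*(1 + 92/43) = 2*(135/43) = 270/43)
308822 + Y(518) = 308822 + 270/43 = 13279616/43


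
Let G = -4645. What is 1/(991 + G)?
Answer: -1/3654 ≈ -0.00027367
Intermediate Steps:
1/(991 + G) = 1/(991 - 4645) = 1/(-3654) = -1/3654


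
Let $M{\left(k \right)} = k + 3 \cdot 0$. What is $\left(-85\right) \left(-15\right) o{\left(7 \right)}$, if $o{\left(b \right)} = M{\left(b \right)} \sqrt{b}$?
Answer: $8925 \sqrt{7} \approx 23613.0$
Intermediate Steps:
$M{\left(k \right)} = k$ ($M{\left(k \right)} = k + 0 = k$)
$o{\left(b \right)} = b^{\frac{3}{2}}$ ($o{\left(b \right)} = b \sqrt{b} = b^{\frac{3}{2}}$)
$\left(-85\right) \left(-15\right) o{\left(7 \right)} = \left(-85\right) \left(-15\right) 7^{\frac{3}{2}} = 1275 \cdot 7 \sqrt{7} = 8925 \sqrt{7}$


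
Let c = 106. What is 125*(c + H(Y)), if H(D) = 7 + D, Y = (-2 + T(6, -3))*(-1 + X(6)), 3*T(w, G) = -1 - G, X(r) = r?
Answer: 39875/3 ≈ 13292.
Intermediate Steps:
T(w, G) = -⅓ - G/3 (T(w, G) = (-1 - G)/3 = -⅓ - G/3)
Y = -20/3 (Y = (-2 + (-⅓ - ⅓*(-3)))*(-1 + 6) = (-2 + (-⅓ + 1))*5 = (-2 + ⅔)*5 = -4/3*5 = -20/3 ≈ -6.6667)
125*(c + H(Y)) = 125*(106 + (7 - 20/3)) = 125*(106 + ⅓) = 125*(319/3) = 39875/3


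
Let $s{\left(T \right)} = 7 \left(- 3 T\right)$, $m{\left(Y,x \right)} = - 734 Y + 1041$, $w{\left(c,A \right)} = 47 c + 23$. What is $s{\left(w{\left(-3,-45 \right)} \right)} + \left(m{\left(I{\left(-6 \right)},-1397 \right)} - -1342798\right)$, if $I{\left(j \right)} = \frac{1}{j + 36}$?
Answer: $\frac{20194388}{15} \approx 1.3463 \cdot 10^{6}$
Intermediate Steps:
$I{\left(j \right)} = \frac{1}{36 + j}$
$w{\left(c,A \right)} = 23 + 47 c$
$m{\left(Y,x \right)} = 1041 - 734 Y$
$s{\left(T \right)} = - 21 T$
$s{\left(w{\left(-3,-45 \right)} \right)} + \left(m{\left(I{\left(-6 \right)},-1397 \right)} - -1342798\right) = - 21 \left(23 + 47 \left(-3\right)\right) + \left(\left(1041 - \frac{734}{36 - 6}\right) - -1342798\right) = - 21 \left(23 - 141\right) + \left(\left(1041 - \frac{734}{30}\right) + 1342798\right) = \left(-21\right) \left(-118\right) + \left(\left(1041 - \frac{367}{15}\right) + 1342798\right) = 2478 + \left(\left(1041 - \frac{367}{15}\right) + 1342798\right) = 2478 + \left(\frac{15248}{15} + 1342798\right) = 2478 + \frac{20157218}{15} = \frac{20194388}{15}$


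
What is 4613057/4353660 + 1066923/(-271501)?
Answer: -3392570399623/1182023043660 ≈ -2.8701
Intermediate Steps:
4613057/4353660 + 1066923/(-271501) = 4613057*(1/4353660) + 1066923*(-1/271501) = 4613057/4353660 - 1066923/271501 = -3392570399623/1182023043660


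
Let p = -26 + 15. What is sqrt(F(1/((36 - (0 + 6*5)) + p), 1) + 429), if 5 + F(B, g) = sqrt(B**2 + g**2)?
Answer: sqrt(10600 + 5*sqrt(26))/5 ≈ 20.616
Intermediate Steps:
p = -11
F(B, g) = -5 + sqrt(B**2 + g**2)
sqrt(F(1/((36 - (0 + 6*5)) + p), 1) + 429) = sqrt((-5 + sqrt((1/((36 - (0 + 6*5)) - 11))**2 + 1**2)) + 429) = sqrt((-5 + sqrt((1/((36 - (0 + 30)) - 11))**2 + 1)) + 429) = sqrt((-5 + sqrt((1/((36 - 1*30) - 11))**2 + 1)) + 429) = sqrt((-5 + sqrt((1/((36 - 30) - 11))**2 + 1)) + 429) = sqrt((-5 + sqrt((1/(6 - 11))**2 + 1)) + 429) = sqrt((-5 + sqrt((1/(-5))**2 + 1)) + 429) = sqrt((-5 + sqrt((-1/5)**2 + 1)) + 429) = sqrt((-5 + sqrt(1/25 + 1)) + 429) = sqrt((-5 + sqrt(26/25)) + 429) = sqrt((-5 + sqrt(26)/5) + 429) = sqrt(424 + sqrt(26)/5)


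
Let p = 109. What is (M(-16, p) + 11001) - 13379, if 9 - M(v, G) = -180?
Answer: -2189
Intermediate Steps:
M(v, G) = 189 (M(v, G) = 9 - 1*(-180) = 9 + 180 = 189)
(M(-16, p) + 11001) - 13379 = (189 + 11001) - 13379 = 11190 - 13379 = -2189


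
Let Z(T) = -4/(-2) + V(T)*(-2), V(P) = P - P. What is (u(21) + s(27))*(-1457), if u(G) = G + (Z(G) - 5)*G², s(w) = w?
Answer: 1857675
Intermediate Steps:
V(P) = 0
Z(T) = 2 (Z(T) = -4/(-2) + 0*(-2) = -4*(-½) + 0 = 2 + 0 = 2)
u(G) = G - 3*G² (u(G) = G + (2 - 5)*G² = G - 3*G²)
(u(21) + s(27))*(-1457) = (21*(1 - 3*21) + 27)*(-1457) = (21*(1 - 63) + 27)*(-1457) = (21*(-62) + 27)*(-1457) = (-1302 + 27)*(-1457) = -1275*(-1457) = 1857675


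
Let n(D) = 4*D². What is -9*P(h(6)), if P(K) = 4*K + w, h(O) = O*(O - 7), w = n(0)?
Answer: 216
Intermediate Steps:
w = 0 (w = 4*0² = 4*0 = 0)
h(O) = O*(-7 + O)
P(K) = 4*K (P(K) = 4*K + 0 = 4*K)
-9*P(h(6)) = -36*6*(-7 + 6) = -36*6*(-1) = -36*(-6) = -9*(-24) = 216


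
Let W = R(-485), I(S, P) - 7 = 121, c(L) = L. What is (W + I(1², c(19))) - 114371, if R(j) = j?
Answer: -114728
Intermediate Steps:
I(S, P) = 128 (I(S, P) = 7 + 121 = 128)
W = -485
(W + I(1², c(19))) - 114371 = (-485 + 128) - 114371 = -357 - 114371 = -114728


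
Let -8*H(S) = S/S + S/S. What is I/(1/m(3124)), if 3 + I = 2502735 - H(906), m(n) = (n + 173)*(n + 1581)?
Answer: 155293384855665/4 ≈ 3.8823e+13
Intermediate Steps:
H(S) = -1/4 (H(S) = -(S/S + S/S)/8 = -(1 + 1)/8 = -1/8*2 = -1/4)
m(n) = (173 + n)*(1581 + n)
I = 10010929/4 (I = -3 + (2502735 - 1*(-1/4)) = -3 + (2502735 + 1/4) = -3 + 10010941/4 = 10010929/4 ≈ 2.5027e+6)
I/(1/m(3124)) = 10010929/(4*(1/(273513 + 3124**2 + 1754*3124))) = 10010929/(4*(1/(273513 + 9759376 + 5479496))) = 10010929/(4*(1/15512385)) = (10010929/4)*15512385 = 155293384855665/4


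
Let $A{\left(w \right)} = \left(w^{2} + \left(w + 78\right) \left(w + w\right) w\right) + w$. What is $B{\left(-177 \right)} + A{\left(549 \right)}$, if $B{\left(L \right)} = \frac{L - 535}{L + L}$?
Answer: $\frac{66951808664}{177} \approx 3.7826 \cdot 10^{8}$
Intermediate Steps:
$B{\left(L \right)} = \frac{-535 + L}{2 L}$
$A{\left(w \right)} = w + w^{2} + 2 w^{2} \left(78 + w\right)$ ($A{\left(w \right)} = \left(w^{2} + \left(78 + w\right) 2 w w\right) + w = \left(w^{2} + 2 w \left(78 + w\right) w\right) + w = \left(w^{2} + 2 w^{2} \left(78 + w\right)\right) + w = w + w^{2} + 2 w^{2} \left(78 + w\right)$)
$B{\left(-177 \right)} + A{\left(549 \right)} = \frac{-535 - 177}{2 \left(-177\right)} + 549 \left(1 + 2 \cdot 549^{2} + 157 \cdot 549\right) = \frac{1}{2} \left(- \frac{1}{177}\right) \left(-712\right) + 549 \left(1 + 2 \cdot 301401 + 86193\right) = \frac{356}{177} + 549 \left(1 + 602802 + 86193\right) = \frac{356}{177} + 549 \cdot 688996 = \frac{356}{177} + 378258804 = \frac{66951808664}{177}$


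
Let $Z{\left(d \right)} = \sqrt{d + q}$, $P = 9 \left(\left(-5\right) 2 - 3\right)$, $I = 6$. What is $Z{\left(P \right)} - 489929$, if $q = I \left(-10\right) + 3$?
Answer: $-489929 + i \sqrt{174} \approx -4.8993 \cdot 10^{5} + 13.191 i$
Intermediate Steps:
$q = -57$ ($q = 6 \left(-10\right) + 3 = -60 + 3 = -57$)
$P = -117$ ($P = 9 \left(-10 - 3\right) = 9 \left(-13\right) = -117$)
$Z{\left(d \right)} = \sqrt{-57 + d}$ ($Z{\left(d \right)} = \sqrt{d - 57} = \sqrt{-57 + d}$)
$Z{\left(P \right)} - 489929 = \sqrt{-57 - 117} - 489929 = \sqrt{-174} - 489929 = i \sqrt{174} - 489929 = -489929 + i \sqrt{174}$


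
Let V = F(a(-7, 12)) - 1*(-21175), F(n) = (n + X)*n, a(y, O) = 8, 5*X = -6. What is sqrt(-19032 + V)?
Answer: sqrt(54935)/5 ≈ 46.876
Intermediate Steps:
X = -6/5 (X = (1/5)*(-6) = -6/5 ≈ -1.2000)
F(n) = n*(-6/5 + n) (F(n) = (n - 6/5)*n = (-6/5 + n)*n = n*(-6/5 + n))
V = 106147/5 (V = (1/5)*8*(-6 + 5*8) - 1*(-21175) = (1/5)*8*(-6 + 40) + 21175 = (1/5)*8*34 + 21175 = 272/5 + 21175 = 106147/5 ≈ 21229.)
sqrt(-19032 + V) = sqrt(-19032 + 106147/5) = sqrt(10987/5) = sqrt(54935)/5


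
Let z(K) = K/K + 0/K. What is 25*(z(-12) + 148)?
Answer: 3725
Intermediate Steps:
z(K) = 1 (z(K) = 1 + 0 = 1)
25*(z(-12) + 148) = 25*(1 + 148) = 25*149 = 3725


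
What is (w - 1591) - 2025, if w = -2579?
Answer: -6195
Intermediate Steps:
(w - 1591) - 2025 = (-2579 - 1591) - 2025 = -4170 - 2025 = -6195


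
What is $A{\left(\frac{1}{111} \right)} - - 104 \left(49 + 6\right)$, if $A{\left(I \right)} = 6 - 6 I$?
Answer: $\frac{211860}{37} \approx 5725.9$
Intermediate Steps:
$A{\left(\frac{1}{111} \right)} - - 104 \left(49 + 6\right) = \left(6 - \frac{6}{111}\right) - - 104 \left(49 + 6\right) = \left(6 - \frac{2}{37}\right) - \left(-104\right) 55 = \left(6 - \frac{2}{37}\right) - -5720 = \frac{220}{37} + 5720 = \frac{211860}{37}$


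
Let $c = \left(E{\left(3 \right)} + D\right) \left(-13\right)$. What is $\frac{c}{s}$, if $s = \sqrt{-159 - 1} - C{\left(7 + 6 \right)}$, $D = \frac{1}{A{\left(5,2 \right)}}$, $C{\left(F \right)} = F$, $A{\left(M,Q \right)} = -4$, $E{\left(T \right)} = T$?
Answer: $\frac{1859}{1316} + \frac{143 i \sqrt{10}}{329} \approx 1.4126 + 1.3745 i$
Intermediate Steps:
$D = - \frac{1}{4}$ ($D = \frac{1}{-4} = - \frac{1}{4} \approx -0.25$)
$s = -13 + 4 i \sqrt{10}$ ($s = \sqrt{-159 - 1} - \left(7 + 6\right) = \sqrt{-160} - 13 = 4 i \sqrt{10} - 13 = -13 + 4 i \sqrt{10} \approx -13.0 + 12.649 i$)
$c = - \frac{143}{4}$ ($c = \left(3 - \frac{1}{4}\right) \left(-13\right) = \frac{11}{4} \left(-13\right) = - \frac{143}{4} \approx -35.75$)
$\frac{c}{s} = - \frac{143}{4 \left(-13 + 4 i \sqrt{10}\right)}$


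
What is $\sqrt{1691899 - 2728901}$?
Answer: $i \sqrt{1037002} \approx 1018.3 i$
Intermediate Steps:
$\sqrt{1691899 - 2728901} = \sqrt{-1037002} = i \sqrt{1037002}$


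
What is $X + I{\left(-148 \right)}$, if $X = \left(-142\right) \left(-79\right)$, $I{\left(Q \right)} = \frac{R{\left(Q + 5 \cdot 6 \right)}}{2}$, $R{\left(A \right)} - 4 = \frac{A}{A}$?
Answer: $\frac{22441}{2} \approx 11221.0$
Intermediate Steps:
$R{\left(A \right)} = 5$ ($R{\left(A \right)} = 4 + \frac{A}{A} = 4 + 1 = 5$)
$I{\left(Q \right)} = \frac{5}{2}$
$X = 11218$
$X + I{\left(-148 \right)} = 11218 + \frac{5}{2} = \frac{22441}{2}$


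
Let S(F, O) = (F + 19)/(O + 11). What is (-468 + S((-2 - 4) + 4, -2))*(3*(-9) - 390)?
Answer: 583105/3 ≈ 1.9437e+5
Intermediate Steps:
S(F, O) = (19 + F)/(11 + O)
(-468 + S((-2 - 4) + 4, -2))*(3*(-9) - 390) = (-468 + (19 + ((-2 - 4) + 4))/(11 - 2))*(3*(-9) - 390) = (-468 + (19 + (-6 + 4))/9)*(-27 - 390) = (-468 + (19 - 2)/9)*(-417) = (-468 + (1/9)*17)*(-417) = (-468 + 17/9)*(-417) = -4195/9*(-417) = 583105/3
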